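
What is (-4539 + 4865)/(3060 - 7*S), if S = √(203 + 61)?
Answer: 41565/389611 + 1141*√66/2337666 ≈ 0.11065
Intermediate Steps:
S = 2*√66 (S = √264 = 2*√66 ≈ 16.248)
(-4539 + 4865)/(3060 - 7*S) = (-4539 + 4865)/(3060 - 14*√66) = 326/(3060 - 14*√66)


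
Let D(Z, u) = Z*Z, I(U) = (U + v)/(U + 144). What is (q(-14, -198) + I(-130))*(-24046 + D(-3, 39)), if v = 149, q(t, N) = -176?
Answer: 58770465/14 ≈ 4.1979e+6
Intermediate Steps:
I(U) = (149 + U)/(144 + U) (I(U) = (U + 149)/(U + 144) = (149 + U)/(144 + U))
D(Z, u) = Z²
(q(-14, -198) + I(-130))*(-24046 + D(-3, 39)) = (-176 + (149 - 130)/(144 - 130))*(-24046 + (-3)²) = (-176 + 19/14)*(-24046 + 9) = (-176 + (1/14)*19)*(-24037) = (-176 + 19/14)*(-24037) = -2445/14*(-24037) = 58770465/14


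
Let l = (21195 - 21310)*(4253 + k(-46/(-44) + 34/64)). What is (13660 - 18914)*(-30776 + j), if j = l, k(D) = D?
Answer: 480894461459/176 ≈ 2.7324e+9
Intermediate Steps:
l = -172225265/352 (l = (21195 - 21310)*(4253 + (-46/(-44) + 34/64)) = -115*(4253 + (-46*(-1/44) + 34*(1/64))) = -115*(4253 + (23/22 + 17/32)) = -115*(4253 + 555/352) = -115*1497611/352 = -172225265/352 ≈ -4.8928e+5)
j = -172225265/352 ≈ -4.8928e+5
(13660 - 18914)*(-30776 + j) = (13660 - 18914)*(-30776 - 172225265/352) = -5254*(-183058417/352) = 480894461459/176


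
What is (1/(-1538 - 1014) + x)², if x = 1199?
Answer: 9362663663409/6512704 ≈ 1.4376e+6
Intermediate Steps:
(1/(-1538 - 1014) + x)² = (1/(-1538 - 1014) + 1199)² = (1/(-2552) + 1199)² = (-1/2552 + 1199)² = (3059847/2552)² = 9362663663409/6512704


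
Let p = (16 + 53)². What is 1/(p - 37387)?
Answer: -1/32626 ≈ -3.0650e-5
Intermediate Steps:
p = 4761 (p = 69² = 4761)
1/(p - 37387) = 1/(4761 - 37387) = 1/(-32626) = -1/32626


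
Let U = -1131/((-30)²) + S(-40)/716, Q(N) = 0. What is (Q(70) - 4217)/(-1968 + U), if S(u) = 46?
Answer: 226452900/105745633 ≈ 2.1415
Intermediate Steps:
U = -64033/53700 (U = -1131/((-30)²) + 46/716 = -1131/900 + 46*(1/716) = -1131*1/900 + 23/358 = -377/300 + 23/358 = -64033/53700 ≈ -1.1924)
(Q(70) - 4217)/(-1968 + U) = (0 - 4217)/(-1968 - 64033/53700) = -4217/(-105745633/53700) = -4217*(-53700/105745633) = 226452900/105745633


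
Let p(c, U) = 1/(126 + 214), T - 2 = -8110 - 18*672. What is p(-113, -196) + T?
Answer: -6869359/340 ≈ -20204.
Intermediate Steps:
T = -20204 (T = 2 + (-8110 - 18*672) = 2 + (-8110 - 12096) = 2 - 20206 = -20204)
p(c, U) = 1/340
p(-113, -196) + T = 1/340 - 20204 = -6869359/340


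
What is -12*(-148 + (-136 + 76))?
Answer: 2496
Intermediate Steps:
-12*(-148 + (-136 + 76)) = -12*(-148 - 60) = -12*(-208) = 2496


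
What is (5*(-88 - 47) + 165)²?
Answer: 260100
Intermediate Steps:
(5*(-88 - 47) + 165)² = (5*(-135) + 165)² = (-675 + 165)² = (-510)² = 260100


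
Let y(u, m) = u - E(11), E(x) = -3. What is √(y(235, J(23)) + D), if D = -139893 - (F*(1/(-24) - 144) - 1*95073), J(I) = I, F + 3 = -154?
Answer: I*√9676302/12 ≈ 259.22*I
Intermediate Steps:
F = -157 (F = -3 - 154 = -157)
y(u, m) = 3 + u (y(u, m) = u - 1*(-3) = u + 3 = 3 + u)
D = -1618429/24 (D = -139893 - (-157*(1/(-24) - 144) - 1*95073) = -139893 - (-157*(-1/24 - 144) - 95073) = -139893 - (-157*(-3457/24) - 95073) = -139893 - (542749/24 - 95073) = -139893 - 1*(-1739003/24) = -139893 + 1739003/24 = -1618429/24 ≈ -67435.)
√(y(235, J(23)) + D) = √((3 + 235) - 1618429/24) = √(238 - 1618429/24) = √(-1612717/24) = I*√9676302/12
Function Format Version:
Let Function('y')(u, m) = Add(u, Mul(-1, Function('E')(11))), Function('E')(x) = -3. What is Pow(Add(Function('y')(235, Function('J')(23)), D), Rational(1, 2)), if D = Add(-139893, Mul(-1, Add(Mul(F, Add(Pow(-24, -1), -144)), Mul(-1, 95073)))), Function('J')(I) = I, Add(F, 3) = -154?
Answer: Mul(Rational(1, 12), I, Pow(9676302, Rational(1, 2))) ≈ Mul(259.22, I)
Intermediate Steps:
F = -157 (F = Add(-3, -154) = -157)
Function('y')(u, m) = Add(3, u) (Function('y')(u, m) = Add(u, Mul(-1, -3)) = Add(u, 3) = Add(3, u))
D = Rational(-1618429, 24) (D = Add(-139893, Mul(-1, Add(Mul(-157, Add(Pow(-24, -1), -144)), Mul(-1, 95073)))) = Add(-139893, Mul(-1, Add(Mul(-157, Add(Rational(-1, 24), -144)), -95073))) = Add(-139893, Mul(-1, Add(Mul(-157, Rational(-3457, 24)), -95073))) = Add(-139893, Mul(-1, Add(Rational(542749, 24), -95073))) = Add(-139893, Mul(-1, Rational(-1739003, 24))) = Add(-139893, Rational(1739003, 24)) = Rational(-1618429, 24) ≈ -67435.)
Pow(Add(Function('y')(235, Function('J')(23)), D), Rational(1, 2)) = Pow(Add(Add(3, 235), Rational(-1618429, 24)), Rational(1, 2)) = Pow(Add(238, Rational(-1618429, 24)), Rational(1, 2)) = Pow(Rational(-1612717, 24), Rational(1, 2)) = Mul(Rational(1, 12), I, Pow(9676302, Rational(1, 2)))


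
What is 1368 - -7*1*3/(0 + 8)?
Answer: 10965/8 ≈ 1370.6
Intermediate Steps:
1368 - -7*1*3/(0 + 8) = 1368 - (-7*3)/8 = 1368 - (-21)/8 = 1368 - 1*(-21/8) = 1368 + 21/8 = 10965/8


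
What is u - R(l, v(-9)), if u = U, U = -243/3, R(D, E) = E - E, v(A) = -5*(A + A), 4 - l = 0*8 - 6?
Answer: -81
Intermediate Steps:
l = 10 (l = 4 - (0*8 - 6) = 4 - (0 - 6) = 4 - 1*(-6) = 4 + 6 = 10)
v(A) = -10*A
R(D, E) = 0
U = -81 (U = -243*⅓ = -81)
u = -81
u - R(l, v(-9)) = -81 - 1*0 = -81 + 0 = -81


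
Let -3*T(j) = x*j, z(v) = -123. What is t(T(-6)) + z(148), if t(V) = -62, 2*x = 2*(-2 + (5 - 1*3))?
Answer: -185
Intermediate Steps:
x = 0 (x = (2*(-2 + (5 - 1*3)))/2 = (2*(-2 + (5 - 3)))/2 = (2*(-2 + 2))/2 = (2*0)/2 = (½)*0 = 0)
T(j) = 0 (T(j) = -0*j = -⅓*0 = 0)
t(T(-6)) + z(148) = -62 - 123 = -185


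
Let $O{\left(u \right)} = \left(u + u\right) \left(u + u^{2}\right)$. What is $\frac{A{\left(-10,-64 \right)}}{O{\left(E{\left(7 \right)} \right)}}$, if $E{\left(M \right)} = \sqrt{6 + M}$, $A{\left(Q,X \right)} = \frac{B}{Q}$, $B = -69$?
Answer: $- \frac{23}{1040} + \frac{23 \sqrt{13}}{1040} \approx 0.057623$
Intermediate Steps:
$A{\left(Q,X \right)} = - \frac{69}{Q}$
$O{\left(u \right)} = 2 u \left(u + u^{2}\right)$
$\frac{A{\left(-10,-64 \right)}}{O{\left(E{\left(7 \right)} \right)}} = \frac{\left(-69\right) \frac{1}{-10}}{2 \left(\sqrt{6 + 7}\right)^{2} \left(1 + \sqrt{6 + 7}\right)} = \frac{\left(-69\right) \left(- \frac{1}{10}\right)}{2 \left(\sqrt{13}\right)^{2} \left(1 + \sqrt{13}\right)} = \frac{69}{10 \cdot 2 \cdot 13 \left(1 + \sqrt{13}\right)} = \frac{69}{10 \left(26 + 26 \sqrt{13}\right)}$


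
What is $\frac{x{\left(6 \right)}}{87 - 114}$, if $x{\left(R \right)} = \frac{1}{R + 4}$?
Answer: $- \frac{1}{270} \approx -0.0037037$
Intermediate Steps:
$x{\left(R \right)} = \frac{1}{4 + R}$
$\frac{x{\left(6 \right)}}{87 - 114} = \frac{1}{\left(87 - 114\right) \left(4 + 6\right)} = \frac{1}{\left(-27\right) 10} = \left(- \frac{1}{27}\right) \frac{1}{10} = - \frac{1}{270}$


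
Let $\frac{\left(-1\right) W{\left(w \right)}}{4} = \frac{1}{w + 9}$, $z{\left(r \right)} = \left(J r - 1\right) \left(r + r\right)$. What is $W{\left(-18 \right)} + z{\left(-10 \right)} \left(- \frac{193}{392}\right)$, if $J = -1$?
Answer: $\frac{78557}{882} \approx 89.067$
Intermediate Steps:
$z{\left(r \right)} = 2 r \left(-1 - r\right)$ ($z{\left(r \right)} = \left(- r - 1\right) \left(r + r\right) = \left(-1 - r\right) 2 r = 2 r \left(-1 - r\right)$)
$W{\left(w \right)} = - \frac{4}{9 + w}$ ($W{\left(w \right)} = - \frac{4}{w + 9} = - \frac{4}{9 + w}$)
$W{\left(-18 \right)} + z{\left(-10 \right)} \left(- \frac{193}{392}\right) = - \frac{4}{9 - 18} + \left(-2\right) \left(-10\right) \left(1 - 10\right) \left(- \frac{193}{392}\right) = - \frac{4}{-9} + \left(-2\right) \left(-10\right) \left(-9\right) \left(\left(-193\right) \frac{1}{392}\right) = \left(-4\right) \left(- \frac{1}{9}\right) - - \frac{8685}{98} = \frac{4}{9} + \frac{8685}{98} = \frac{78557}{882}$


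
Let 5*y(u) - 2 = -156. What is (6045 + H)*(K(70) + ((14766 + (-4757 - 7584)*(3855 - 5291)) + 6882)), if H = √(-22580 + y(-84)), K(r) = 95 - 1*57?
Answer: 107258623290 + 17743362*I*√565270/5 ≈ 1.0726e+11 + 2.668e+9*I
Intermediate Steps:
y(u) = -154/5 (y(u) = ⅖ + (⅕)*(-156) = ⅖ - 156/5 = -154/5)
K(r) = 38 (K(r) = 95 - 57 = 38)
H = I*√565270/5 (H = √(-22580 - 154/5) = √(-113054/5) = I*√565270/5 ≈ 150.37*I)
(6045 + H)*(K(70) + ((14766 + (-4757 - 7584)*(3855 - 5291)) + 6882)) = (6045 + I*√565270/5)*(38 + ((14766 + (-4757 - 7584)*(3855 - 5291)) + 6882)) = (6045 + I*√565270/5)*(38 + ((14766 - 12341*(-1436)) + 6882)) = (6045 + I*√565270/5)*(38 + ((14766 + 17721676) + 6882)) = (6045 + I*√565270/5)*(38 + (17736442 + 6882)) = (6045 + I*√565270/5)*(38 + 17743324) = (6045 + I*√565270/5)*17743362 = 107258623290 + 17743362*I*√565270/5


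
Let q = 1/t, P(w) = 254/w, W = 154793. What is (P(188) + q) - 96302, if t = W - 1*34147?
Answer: -273029770128/2835181 ≈ -96301.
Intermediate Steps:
t = 120646 (t = 154793 - 1*34147 = 154793 - 34147 = 120646)
q = 1/120646 ≈ 8.2887e-6
(P(188) + q) - 96302 = (254/188 + 1/120646) - 96302 = (254*(1/188) + 1/120646) - 96302 = (127/94 + 1/120646) - 96302 = 3830534/2835181 - 96302 = -273029770128/2835181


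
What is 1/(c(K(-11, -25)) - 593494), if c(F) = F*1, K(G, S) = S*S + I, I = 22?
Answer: -1/592847 ≈ -1.6868e-6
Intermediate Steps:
K(G, S) = 22 + S² (K(G, S) = S*S + 22 = S² + 22 = 22 + S²)
c(F) = F
1/(c(K(-11, -25)) - 593494) = 1/((22 + (-25)²) - 593494) = 1/((22 + 625) - 593494) = 1/(647 - 593494) = 1/(-592847) = -1/592847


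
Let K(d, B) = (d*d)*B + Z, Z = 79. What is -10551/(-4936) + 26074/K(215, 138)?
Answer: 67434891343/31487380744 ≈ 2.1416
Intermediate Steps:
K(d, B) = 79 + B*d² (K(d, B) = (d*d)*B + 79 = d²*B + 79 = B*d² + 79 = 79 + B*d²)
-10551/(-4936) + 26074/K(215, 138) = -10551/(-4936) + 26074/(79 + 138*215²) = -10551*(-1/4936) + 26074/(79 + 138*46225) = 10551/4936 + 26074/(79 + 6379050) = 10551/4936 + 26074/6379129 = 67434891343/31487380744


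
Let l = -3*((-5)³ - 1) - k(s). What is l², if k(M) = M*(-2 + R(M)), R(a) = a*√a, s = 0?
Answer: 142884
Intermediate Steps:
R(a) = a^(3/2)
k(M) = M*(-2 + M^(3/2))
l = 378 (l = -3*((-5)³ - 1) - 0*(-2 + 0^(3/2)) = -3*(-125 - 1) - 0*(-2 + 0) = -3*(-126) - 0*(-2) = 378 - 1*0 = 378 + 0 = 378)
l² = 378² = 142884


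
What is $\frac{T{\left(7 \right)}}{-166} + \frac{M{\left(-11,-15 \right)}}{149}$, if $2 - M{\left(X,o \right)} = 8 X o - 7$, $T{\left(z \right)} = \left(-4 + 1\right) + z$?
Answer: $- \frac{109111}{12367} \approx -8.8228$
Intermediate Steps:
$T{\left(z \right)} = -3 + z$
$M{\left(X,o \right)} = 9 - 8 X o$ ($M{\left(X,o \right)} = 2 - \left(8 X o - 7\right) = 2 - \left(-7 + 8 X o\right) = 9 - 8 X o$)
$\frac{T{\left(7 \right)}}{-166} + \frac{M{\left(-11,-15 \right)}}{149} = \frac{-3 + 7}{-166} + \frac{9 - \left(-88\right) \left(-15\right)}{149} = 4 \left(- \frac{1}{166}\right) + \left(9 - 1320\right) \frac{1}{149} = - \frac{2}{83} - \frac{1311}{149} = - \frac{109111}{12367}$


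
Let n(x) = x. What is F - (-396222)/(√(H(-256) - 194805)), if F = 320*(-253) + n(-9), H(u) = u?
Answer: -80969 - 396222*I*√195061/195061 ≈ -80969.0 - 897.13*I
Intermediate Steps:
F = -80969 (F = 320*(-253) - 9 = -80960 - 9 = -80969)
F - (-396222)/(√(H(-256) - 194805)) = -80969 - (-396222)/(√(-256 - 194805)) = -80969 - (-396222)/(√(-195061)) = -80969 - (-396222)/(I*√195061) = -80969 - (-396222)*(-I*√195061/195061) = -80969 - 396222*I*√195061/195061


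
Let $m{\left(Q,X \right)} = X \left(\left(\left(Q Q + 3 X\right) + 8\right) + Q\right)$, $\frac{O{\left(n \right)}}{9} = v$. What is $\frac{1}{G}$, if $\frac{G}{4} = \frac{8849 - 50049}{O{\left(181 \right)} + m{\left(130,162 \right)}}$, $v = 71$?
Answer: $- \frac{2839527}{164800} \approx -17.23$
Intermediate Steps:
$O{\left(n \right)} = 639$ ($O{\left(n \right)} = 9 \cdot 71 = 639$)
$m{\left(Q,X \right)} = X \left(8 + Q + Q^{2} + 3 X\right)$ ($m{\left(Q,X \right)} = X \left(\left(\left(Q^{2} + 3 X\right) + 8\right) + Q\right) = X \left(\left(8 + Q^{2} + 3 X\right) + Q\right) = X \left(8 + Q + Q^{2} + 3 X\right)$)
$G = - \frac{164800}{2839527}$ ($G = 4 \frac{8849 - 50049}{639 + 162 \left(8 + 130 + 130^{2} + 3 \cdot 162\right)} = 4 \left(- \frac{41200}{639 + 162 \left(8 + 130 + 16900 + 486\right)}\right) = 4 \left(- \frac{41200}{639 + 162 \cdot 17524}\right) = 4 \left(- \frac{41200}{639 + 2838888}\right) = 4 \left(- \frac{41200}{2839527}\right) = - \frac{164800}{2839527} \approx -0.058038$)
$\frac{1}{G} = \frac{1}{- \frac{164800}{2839527}} = - \frac{2839527}{164800}$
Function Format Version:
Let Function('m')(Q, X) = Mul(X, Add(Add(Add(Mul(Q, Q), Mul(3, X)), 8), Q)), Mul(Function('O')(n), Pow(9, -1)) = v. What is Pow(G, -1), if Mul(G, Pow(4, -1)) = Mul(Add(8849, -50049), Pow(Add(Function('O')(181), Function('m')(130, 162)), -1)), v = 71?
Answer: Rational(-2839527, 164800) ≈ -17.230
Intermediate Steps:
Function('O')(n) = 639 (Function('O')(n) = Mul(9, 71) = 639)
Function('m')(Q, X) = Mul(X, Add(8, Q, Pow(Q, 2), Mul(3, X))) (Function('m')(Q, X) = Mul(X, Add(Add(Add(Pow(Q, 2), Mul(3, X)), 8), Q)) = Mul(X, Add(Add(8, Pow(Q, 2), Mul(3, X)), Q)) = Mul(X, Add(8, Q, Pow(Q, 2), Mul(3, X))))
G = Rational(-164800, 2839527) (G = Mul(4, Mul(Add(8849, -50049), Pow(Add(639, Mul(162, Add(8, 130, Pow(130, 2), Mul(3, 162)))), -1))) = Mul(4, Mul(-41200, Pow(Add(639, Mul(162, Add(8, 130, 16900, 486))), -1))) = Mul(4, Mul(-41200, Pow(Add(639, Mul(162, 17524)), -1))) = Mul(4, Mul(-41200, Pow(Add(639, 2838888), -1))) = Mul(4, Mul(-41200, Pow(2839527, -1))) = Mul(4, Mul(-41200, Rational(1, 2839527))) = Mul(4, Rational(-41200, 2839527)) = Rational(-164800, 2839527) ≈ -0.058038)
Pow(G, -1) = Pow(Rational(-164800, 2839527), -1) = Rational(-2839527, 164800)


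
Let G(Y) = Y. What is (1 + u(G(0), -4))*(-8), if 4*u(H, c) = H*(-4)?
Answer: -8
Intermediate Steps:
u(H, c) = -H (u(H, c) = (H*(-4))/4 = (-4*H)/4 = -H)
(1 + u(G(0), -4))*(-8) = (1 - 1*0)*(-8) = (1 + 0)*(-8) = 1*(-8) = -8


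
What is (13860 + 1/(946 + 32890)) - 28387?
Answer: -491535571/33836 ≈ -14527.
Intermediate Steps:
(13860 + 1/(946 + 32890)) - 28387 = (13860 + 1/33836) - 28387 = 468966961/33836 - 28387 = -491535571/33836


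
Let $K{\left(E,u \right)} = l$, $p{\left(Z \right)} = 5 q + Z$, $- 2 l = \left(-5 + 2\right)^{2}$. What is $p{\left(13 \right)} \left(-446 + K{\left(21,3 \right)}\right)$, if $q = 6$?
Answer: $- \frac{38743}{2} \approx -19372.0$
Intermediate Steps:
$l = - \frac{9}{2}$ ($l = - \frac{\left(-5 + 2\right)^{2}}{2} = - \frac{\left(-3\right)^{2}}{2} = \left(- \frac{1}{2}\right) 9 = - \frac{9}{2} \approx -4.5$)
$p{\left(Z \right)} = 30 + Z$ ($p{\left(Z \right)} = 5 \cdot 6 + Z = 30 + Z$)
$K{\left(E,u \right)} = - \frac{9}{2}$
$p{\left(13 \right)} \left(-446 + K{\left(21,3 \right)}\right) = \left(30 + 13\right) \left(-446 - \frac{9}{2}\right) = 43 \left(- \frac{901}{2}\right) = - \frac{38743}{2}$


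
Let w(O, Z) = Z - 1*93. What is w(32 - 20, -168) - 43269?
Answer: -43530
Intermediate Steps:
w(O, Z) = -93 + Z (w(O, Z) = Z - 93 = -93 + Z)
w(32 - 20, -168) - 43269 = (-93 - 168) - 43269 = -261 - 43269 = -43530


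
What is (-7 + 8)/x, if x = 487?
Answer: 1/487 ≈ 0.0020534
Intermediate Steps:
(-7 + 8)/x = (-7 + 8)/487 = (1/487)*1 = 1/487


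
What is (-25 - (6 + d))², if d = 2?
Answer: 1089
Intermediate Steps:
(-25 - (6 + d))² = (-25 - (6 + 2))² = (-25 - 1*8)² = (-25 - 8)² = (-33)² = 1089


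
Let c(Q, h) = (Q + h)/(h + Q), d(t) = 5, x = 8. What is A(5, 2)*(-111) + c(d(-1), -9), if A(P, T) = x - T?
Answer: -665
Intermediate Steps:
c(Q, h) = 1 (c(Q, h) = (Q + h)/(Q + h) = 1)
A(P, T) = 8 - T
A(5, 2)*(-111) + c(d(-1), -9) = (8 - 1*2)*(-111) + 1 = (8 - 2)*(-111) + 1 = 6*(-111) + 1 = -666 + 1 = -665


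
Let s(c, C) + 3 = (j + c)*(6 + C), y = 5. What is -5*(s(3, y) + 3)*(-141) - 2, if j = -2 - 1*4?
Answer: -23267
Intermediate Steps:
j = -6 (j = -2 - 4 = -6)
s(c, C) = -3 + (-6 + c)*(6 + C)
-5*(s(3, y) + 3)*(-141) - 2 = -5*((-39 - 6*5 + 6*3 + 5*3) + 3)*(-141) - 2 = -5*((-39 - 30 + 18 + 15) + 3)*(-141) - 2 = -5*(-36 + 3)*(-141) - 2 = -5*(-33)*(-141) - 2 = 165*(-141) - 2 = -23265 - 2 = -23267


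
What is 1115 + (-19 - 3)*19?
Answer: 697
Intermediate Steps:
1115 + (-19 - 3)*19 = 1115 - 22*19 = 1115 - 418 = 697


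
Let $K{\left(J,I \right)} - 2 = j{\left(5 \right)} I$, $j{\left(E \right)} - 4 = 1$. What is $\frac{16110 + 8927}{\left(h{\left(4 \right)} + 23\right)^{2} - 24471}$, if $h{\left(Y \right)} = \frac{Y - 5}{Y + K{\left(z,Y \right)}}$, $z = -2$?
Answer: $- \frac{16925012}{16185987} \approx -1.0457$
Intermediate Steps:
$j{\left(E \right)} = 5$ ($j{\left(E \right)} = 4 + 1 = 5$)
$K{\left(J,I \right)} = 2 + 5 I$
$h{\left(Y \right)} = \frac{-5 + Y}{2 + 6 Y}$ ($h{\left(Y \right)} = \frac{Y - 5}{Y + \left(2 + 5 Y\right)} = \frac{-5 + Y}{2 + 6 Y}$)
$\frac{16110 + 8927}{\left(h{\left(4 \right)} + 23\right)^{2} - 24471} = \frac{16110 + 8927}{\left(\frac{-5 + 4}{2 \left(1 + 3 \cdot 4\right)} + 23\right)^{2} - 24471} = \frac{25037}{\left(\frac{1}{2} \frac{1}{1 + 12} \left(-1\right) + 23\right)^{2} - 24471} = \frac{25037}{\left(\frac{1}{2} \cdot \frac{1}{13} \left(-1\right) + 23\right)^{2} - 24471} = \frac{25037}{\left(- \frac{1}{26} + 23\right)^{2} - 24471} = \frac{25037}{\left(\frac{597}{26}\right)^{2} - 24471} = \frac{25037}{\frac{356409}{676} - 24471} = \frac{25037}{- \frac{16185987}{676}} = 25037 \left(- \frac{676}{16185987}\right) = - \frac{16925012}{16185987}$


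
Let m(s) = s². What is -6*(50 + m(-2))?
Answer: -324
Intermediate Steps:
-6*(50 + m(-2)) = -6*(50 + (-2)²) = -6*(50 + 4) = -6*54 = -324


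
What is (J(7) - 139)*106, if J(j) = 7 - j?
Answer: -14734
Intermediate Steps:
(J(7) - 139)*106 = ((7 - 1*7) - 139)*106 = ((7 - 7) - 139)*106 = (0 - 139)*106 = -139*106 = -14734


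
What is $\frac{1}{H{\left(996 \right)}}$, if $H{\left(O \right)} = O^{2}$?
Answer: $\frac{1}{992016} \approx 1.008 \cdot 10^{-6}$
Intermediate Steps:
$\frac{1}{H{\left(996 \right)}} = \frac{1}{996^{2}} = \frac{1}{992016}$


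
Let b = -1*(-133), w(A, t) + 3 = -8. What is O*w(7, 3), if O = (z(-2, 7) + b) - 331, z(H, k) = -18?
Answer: 2376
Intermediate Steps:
w(A, t) = -11 (w(A, t) = -3 - 8 = -11)
b = 133
O = -216 (O = (-18 + 133) - 331 = 115 - 331 = -216)
O*w(7, 3) = -216*(-11) = 2376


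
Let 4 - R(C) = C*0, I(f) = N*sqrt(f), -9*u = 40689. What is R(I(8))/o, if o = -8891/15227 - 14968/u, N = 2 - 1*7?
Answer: 275365068/187721525 ≈ 1.4669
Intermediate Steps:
u = -4521 (u = -1/9*40689 = -4521)
N = -5 (N = 2 - 7 = -5)
o = 187721525/68841267 (o = -8891/15227 - 14968/(-4521) = -8891*1/15227 - 14968*(-1/4521) = -8891/15227 + 14968/4521 = 187721525/68841267 ≈ 2.7269)
I(f) = -5*sqrt(f)
R(C) = 4 (R(C) = 4 - C*0 = 4 - 1*0 = 4 + 0 = 4)
R(I(8))/o = 4/(187721525/68841267) = 4*(68841267/187721525) = 275365068/187721525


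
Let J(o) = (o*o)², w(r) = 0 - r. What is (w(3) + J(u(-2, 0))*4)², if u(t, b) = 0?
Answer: 9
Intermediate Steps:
w(r) = -r
J(o) = o⁴ (J(o) = (o²)² = o⁴)
(w(3) + J(u(-2, 0))*4)² = (-1*3 + 0⁴*4)² = (-3 + 0*4)² = (-3 + 0)² = (-3)² = 9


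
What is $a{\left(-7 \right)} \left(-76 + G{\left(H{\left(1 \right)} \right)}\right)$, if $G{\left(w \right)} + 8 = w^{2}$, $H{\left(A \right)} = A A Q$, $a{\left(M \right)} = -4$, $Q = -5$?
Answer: $236$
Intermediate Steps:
$H{\left(A \right)} = - 5 A^{2}$ ($H{\left(A \right)} = A A \left(-5\right) = A^{2} \left(-5\right) = - 5 A^{2}$)
$G{\left(w \right)} = -8 + w^{2}$
$a{\left(-7 \right)} \left(-76 + G{\left(H{\left(1 \right)} \right)}\right) = - 4 \left(-76 - \left(8 - \left(- 5 \cdot 1^{2}\right)^{2}\right)\right) = - 4 \left(-76 - \left(8 - \left(\left(-5\right) 1\right)^{2}\right)\right) = - 4 \left(-76 - \left(8 - \left(-5\right)^{2}\right)\right) = - 4 \left(-76 + \left(-8 + 25\right)\right) = - 4 \left(-76 + 17\right) = \left(-4\right) \left(-59\right) = 236$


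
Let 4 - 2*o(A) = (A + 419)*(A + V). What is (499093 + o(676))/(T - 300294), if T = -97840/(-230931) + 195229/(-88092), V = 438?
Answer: 250492278234960/678774383795623 ≈ 0.36904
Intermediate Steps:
T = -4051722991/2260352628 (T = -97840*(-1/230931) + 195229*(-1/88092) = 97840/230931 - 195229/88092 = -4051722991/2260352628 ≈ -1.7925)
o(A) = 2 - (419 + A)*(438 + A)/2 (o(A) = 2 - (A + 419)*(A + 438)/2 = 2 - (419 + A)*(438 + A)/2)
(499093 + o(676))/(T - 300294) = (499093 + (-91759 - 857/2*676 - ½*676²))/(-4051722991/2260352628 - 300294) = (499093 + (-91759 - 289666 - ½*456976))/(-678774383795623/2260352628) = (499093 + (-91759 - 289666 - 228488))*(-2260352628/678774383795623) = (499093 - 609913)*(-2260352628/678774383795623) = -110820*(-2260352628/678774383795623) = 250492278234960/678774383795623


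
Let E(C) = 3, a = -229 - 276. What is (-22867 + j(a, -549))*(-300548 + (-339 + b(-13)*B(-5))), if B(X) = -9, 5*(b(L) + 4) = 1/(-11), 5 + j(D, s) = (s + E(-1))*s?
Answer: -4581509970072/55 ≈ -8.3300e+10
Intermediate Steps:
a = -505
j(D, s) = -5 + s*(3 + s) (j(D, s) = -5 + (s + 3)*s = -5 + (3 + s)*s = -5 + s*(3 + s))
b(L) = -221/55 (b(L) = -4 + (⅕)/(-11) = -4 + (⅕)*(-1/11) = -4 - 1/55 = -221/55)
(-22867 + j(a, -549))*(-300548 + (-339 + b(-13)*B(-5))) = (-22867 + (-5 + (-549)² + 3*(-549)))*(-300548 + (-339 - 221/55*(-9))) = (-22867 + (-5 + 301401 - 1647))*(-300548 + (-339 + 1989/55)) = (-22867 + 299749)*(-300548 - 16656/55) = 276882*(-16546796/55) = -4581509970072/55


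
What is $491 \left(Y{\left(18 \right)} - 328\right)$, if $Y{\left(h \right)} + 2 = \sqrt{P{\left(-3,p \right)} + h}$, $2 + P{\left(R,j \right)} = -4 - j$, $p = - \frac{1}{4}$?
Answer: $- \frac{320623}{2} \approx -1.6031 \cdot 10^{5}$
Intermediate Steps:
$p = - \frac{1}{4}$ ($p = \left(-1\right) \frac{1}{4} = - \frac{1}{4} \approx -0.25$)
$P{\left(R,j \right)} = -6 - j$ ($P{\left(R,j \right)} = -2 - \left(4 + j\right) = -6 - j$)
$Y{\left(h \right)} = -2 + \sqrt{- \frac{23}{4} + h}$ ($Y{\left(h \right)} = -2 + \sqrt{\left(-6 - - \frac{1}{4}\right) + h} = -2 + \sqrt{\left(-6 + \frac{1}{4}\right) + h} = -2 + \sqrt{- \frac{23}{4} + h}$)
$491 \left(Y{\left(18 \right)} - 328\right) = 491 \left(\left(-2 + \frac{\sqrt{-23 + 4 \cdot 18}}{2}\right) - 328\right) = 491 \left(\left(-2 + \frac{\sqrt{-23 + 72}}{2}\right) - 328\right) = 491 \left(\left(-2 + \frac{\sqrt{49}}{2}\right) - 328\right) = 491 \left(\left(-2 + \frac{1}{2} \cdot 7\right) - 328\right) = 491 \left(\left(-2 + \frac{7}{2}\right) - 328\right) = 491 \left(\frac{3}{2} - 328\right) = 491 \left(- \frac{653}{2}\right) = - \frac{320623}{2}$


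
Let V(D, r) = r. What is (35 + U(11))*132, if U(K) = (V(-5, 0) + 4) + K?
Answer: 6600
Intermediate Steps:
U(K) = 4 + K (U(K) = (0 + 4) + K = 4 + K)
(35 + U(11))*132 = (35 + (4 + 11))*132 = (35 + 15)*132 = 50*132 = 6600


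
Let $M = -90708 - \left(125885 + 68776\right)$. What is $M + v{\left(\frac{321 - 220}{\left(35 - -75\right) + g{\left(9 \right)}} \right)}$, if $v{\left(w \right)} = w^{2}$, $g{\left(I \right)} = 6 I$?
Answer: $- \frac{7675274423}{26896} \approx -2.8537 \cdot 10^{5}$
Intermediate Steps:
$M = -285369$ ($M = -90708 - 194661 = -285369$)
$M + v{\left(\frac{321 - 220}{\left(35 - -75\right) + g{\left(9 \right)}} \right)} = -285369 + \left(\frac{321 - 220}{\left(35 - -75\right) + 6 \cdot 9}\right)^{2} = -285369 + \left(\frac{101}{\left(35 + 75\right) + 54}\right)^{2} = -285369 + \left(\frac{101}{110 + 54}\right)^{2} = -285369 + \left(\frac{101}{164}\right)^{2} = -285369 + \frac{10201}{26896} = - \frac{7675274423}{26896}$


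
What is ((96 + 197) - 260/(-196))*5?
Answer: 72110/49 ≈ 1471.6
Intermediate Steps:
((96 + 197) - 260/(-196))*5 = (293 - 260*(-1/196))*5 = (293 + 65/49)*5 = (14422/49)*5 = 72110/49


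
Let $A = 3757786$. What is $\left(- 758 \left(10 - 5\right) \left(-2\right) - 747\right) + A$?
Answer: $3764619$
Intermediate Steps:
$\left(- 758 \left(10 - 5\right) \left(-2\right) - 747\right) + A = \left(- 758 \left(10 - 5\right) \left(-2\right) - 747\right) + 3757786 = \left(- 758 \cdot 5 \left(-2\right) - 747\right) + 3757786 = \left(\left(-758\right) \left(-10\right) - 747\right) + 3757786 = \left(7580 - 747\right) + 3757786 = 6833 + 3757786 = 3764619$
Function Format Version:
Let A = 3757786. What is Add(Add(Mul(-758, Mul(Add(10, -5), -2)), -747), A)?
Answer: 3764619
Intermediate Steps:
Add(Add(Mul(-758, Mul(Add(10, -5), -2)), -747), A) = Add(Add(Mul(-758, Mul(Add(10, -5), -2)), -747), 3757786) = Add(Add(Mul(-758, Mul(5, -2)), -747), 3757786) = Add(Add(Mul(-758, -10), -747), 3757786) = Add(Add(7580, -747), 3757786) = Add(6833, 3757786) = 3764619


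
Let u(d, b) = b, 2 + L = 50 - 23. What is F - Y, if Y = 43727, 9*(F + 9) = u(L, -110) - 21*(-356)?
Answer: -386258/9 ≈ -42918.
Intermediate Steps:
L = 25 (L = -2 + (50 - 23) = -2 + 27 = 25)
F = 7285/9 (F = -9 + (-110 - 21*(-356))/9 = -9 + (-110 - 1*(-7476))/9 = -9 + (-110 + 7476)/9 = -9 + (⅑)*7366 = -9 + 7366/9 = 7285/9 ≈ 809.44)
F - Y = 7285/9 - 1*43727 = 7285/9 - 43727 = -386258/9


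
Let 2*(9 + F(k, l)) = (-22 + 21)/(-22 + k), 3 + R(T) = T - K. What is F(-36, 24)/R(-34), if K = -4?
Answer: 1043/3828 ≈ 0.27247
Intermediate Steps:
R(T) = 1 + T (R(T) = -3 + (T - 1*(-4)) = -3 + (T + 4) = -3 + (4 + T) = 1 + T)
F(k, l) = -9 - 1/(2*(-22 + k)) (F(k, l) = -9 + ((-22 + 21)/(-22 + k))/2 = -9 + (-1/(-22 + k))/2 = -9 - 1/(2*(-22 + k)))
F(-36, 24)/R(-34) = ((395 - 18*(-36))/(2*(-22 - 36)))/(1 - 34) = ((½)*(395 + 648)/(-58))/(-33) = ((½)*(-1/58)*1043)*(-1/33) = -1043/116*(-1/33) = 1043/3828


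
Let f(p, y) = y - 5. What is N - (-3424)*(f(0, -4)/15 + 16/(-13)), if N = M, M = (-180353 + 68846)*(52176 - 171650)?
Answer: 865941768214/65 ≈ 1.3322e+10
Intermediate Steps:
f(p, y) = -5 + y
M = 13322187318 (M = -111507*(-119474) = 13322187318)
N = 13322187318
N - (-3424)*(f(0, -4)/15 + 16/(-13)) = 13322187318 - (-3424)*((-5 - 4)/15 + 16/(-13)) = 13322187318 - (-3424)*(-9*1/15 + 16*(-1/13)) = 13322187318 - (-3424)*(-3/5 - 16/13) = 13322187318 - (-3424)*(-119)/65 = 13322187318 - 1*407456/65 = 13322187318 - 407456/65 = 865941768214/65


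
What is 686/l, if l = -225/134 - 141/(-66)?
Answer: 505582/337 ≈ 1500.2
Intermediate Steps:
l = 337/737 (l = -225*1/134 - 141*(-1/66) = -225/134 + 47/22 = 337/737 ≈ 0.45726)
686/l = 686/(337/737) = 686*(737/337) = 505582/337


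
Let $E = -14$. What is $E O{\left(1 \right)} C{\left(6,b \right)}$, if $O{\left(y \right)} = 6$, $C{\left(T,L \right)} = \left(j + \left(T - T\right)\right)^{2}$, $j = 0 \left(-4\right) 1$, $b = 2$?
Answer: $0$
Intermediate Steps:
$j = 0$ ($j = 0 \cdot 1 = 0$)
$C{\left(T,L \right)} = 0$ ($C{\left(T,L \right)} = \left(0 + \left(T - T\right)\right)^{2} = \left(0 + 0\right)^{2} = 0^{2} = 0$)
$E O{\left(1 \right)} C{\left(6,b \right)} = \left(-14\right) 6 \cdot 0 = \left(-84\right) 0 = 0$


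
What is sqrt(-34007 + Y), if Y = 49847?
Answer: 12*sqrt(110) ≈ 125.86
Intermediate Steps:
sqrt(-34007 + Y) = sqrt(-34007 + 49847) = sqrt(15840) = 12*sqrt(110)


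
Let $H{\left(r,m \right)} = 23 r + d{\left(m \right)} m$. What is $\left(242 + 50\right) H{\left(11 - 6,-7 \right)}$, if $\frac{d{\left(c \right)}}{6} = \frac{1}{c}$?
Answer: $35332$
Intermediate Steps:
$d{\left(c \right)} = \frac{6}{c}$
$H{\left(r,m \right)} = 6 + 23 r$ ($H{\left(r,m \right)} = 23 r + \frac{6}{m} m = 23 r + 6 = 6 + 23 r$)
$\left(242 + 50\right) H{\left(11 - 6,-7 \right)} = \left(242 + 50\right) \left(6 + 23 \left(11 - 6\right)\right) = 292 \left(6 + 23 \cdot 5\right) = 292 \left(6 + 115\right) = 292 \cdot 121 = 35332$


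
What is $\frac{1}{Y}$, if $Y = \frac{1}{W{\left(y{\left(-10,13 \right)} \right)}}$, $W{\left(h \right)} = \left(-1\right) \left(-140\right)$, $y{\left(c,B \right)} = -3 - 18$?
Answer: $140$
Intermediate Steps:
$y{\left(c,B \right)} = -21$ ($y{\left(c,B \right)} = -3 - 18 = -21$)
$W{\left(h \right)} = 140$
$Y = \frac{1}{140} \approx 0.0071429$
$\frac{1}{Y} = \frac{1}{\frac{1}{140}} = 140$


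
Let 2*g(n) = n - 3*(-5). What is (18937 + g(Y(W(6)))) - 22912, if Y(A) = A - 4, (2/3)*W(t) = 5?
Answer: -15863/4 ≈ -3965.8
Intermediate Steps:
W(t) = 15/2 (W(t) = (3/2)*5 = 15/2)
Y(A) = -4 + A
g(n) = 15/2 + n/2 (g(n) = (n - 3*(-5))/2 = (n + 15)/2 = (15 + n)/2 = 15/2 + n/2)
(18937 + g(Y(W(6)))) - 22912 = (18937 + (15/2 + (-4 + 15/2)/2)) - 22912 = (18937 + (15/2 + (½)*(7/2))) - 22912 = (18937 + (15/2 + 7/4)) - 22912 = (18937 + 37/4) - 22912 = 75785/4 - 22912 = -15863/4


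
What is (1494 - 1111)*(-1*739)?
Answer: -283037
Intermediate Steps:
(1494 - 1111)*(-1*739) = 383*(-739) = -283037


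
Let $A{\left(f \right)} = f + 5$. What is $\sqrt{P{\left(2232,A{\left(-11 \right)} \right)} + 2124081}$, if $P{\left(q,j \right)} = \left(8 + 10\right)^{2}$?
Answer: $3 \sqrt{236045} \approx 1457.5$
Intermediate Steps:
$A{\left(f \right)} = 5 + f$
$P{\left(q,j \right)} = 324$ ($P{\left(q,j \right)} = 18^{2} = 324$)
$\sqrt{P{\left(2232,A{\left(-11 \right)} \right)} + 2124081} = \sqrt{324 + 2124081} = \sqrt{2124405} = 3 \sqrt{236045}$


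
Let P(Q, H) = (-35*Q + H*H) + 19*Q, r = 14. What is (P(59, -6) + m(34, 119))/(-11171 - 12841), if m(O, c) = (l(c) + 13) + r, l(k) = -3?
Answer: 221/6003 ≈ 0.036815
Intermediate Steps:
P(Q, H) = H**2 - 16*Q (P(Q, H) = (-35*Q + H**2) + 19*Q = (H**2 - 35*Q) + 19*Q = H**2 - 16*Q)
m(O, c) = 24 (m(O, c) = (-3 + 13) + 14 = 10 + 14 = 24)
(P(59, -6) + m(34, 119))/(-11171 - 12841) = (((-6)**2 - 16*59) + 24)/(-11171 - 12841) = ((36 - 944) + 24)/(-24012) = (-908 + 24)*(-1/24012) = -884*(-1/24012) = 221/6003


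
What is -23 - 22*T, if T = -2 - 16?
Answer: 373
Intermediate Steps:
T = -18
-23 - 22*T = -23 - 22*(-18) = -23 + 396 = 373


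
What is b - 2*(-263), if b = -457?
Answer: 69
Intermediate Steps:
b - 2*(-263) = -457 - 2*(-263) = -457 + 526 = 69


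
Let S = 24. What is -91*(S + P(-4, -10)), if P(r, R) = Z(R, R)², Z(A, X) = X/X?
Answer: -2275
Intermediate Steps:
Z(A, X) = 1
P(r, R) = 1 (P(r, R) = 1² = 1)
-91*(S + P(-4, -10)) = -91*(24 + 1) = -91*25 = -2275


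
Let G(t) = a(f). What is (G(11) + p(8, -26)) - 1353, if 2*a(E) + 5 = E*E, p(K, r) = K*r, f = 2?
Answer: -3123/2 ≈ -1561.5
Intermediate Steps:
a(E) = -5/2 + E²/2 (a(E) = -5/2 + (E*E)/2 = -5/2 + E²/2)
G(t) = -½ (G(t) = -5/2 + (½)*2² = -5/2 + (½)*4 = -5/2 + 2 = -½)
(G(11) + p(8, -26)) - 1353 = (-½ + 8*(-26)) - 1353 = (-½ - 208) - 1353 = -417/2 - 1353 = -3123/2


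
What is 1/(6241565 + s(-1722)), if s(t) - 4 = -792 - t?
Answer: 1/6242499 ≈ 1.6019e-7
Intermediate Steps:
s(t) = -788 - t (s(t) = 4 + (-792 - t) = -788 - t)
1/(6241565 + s(-1722)) = 1/(6241565 + (-788 - 1*(-1722))) = 1/(6241565 + (-788 + 1722)) = 1/(6241565 + 934) = 1/6242499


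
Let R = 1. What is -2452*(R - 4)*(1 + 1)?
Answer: 14712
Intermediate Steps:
-2452*(R - 4)*(1 + 1) = -2452*(1 - 4)*(1 + 1) = -(-7356)*2 = -2452*(-6) = 14712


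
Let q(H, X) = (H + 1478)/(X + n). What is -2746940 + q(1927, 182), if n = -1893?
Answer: -4700017745/1711 ≈ -2.7469e+6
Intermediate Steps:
q(H, X) = (1478 + H)/(-1893 + X) (q(H, X) = (H + 1478)/(X - 1893) = (1478 + H)/(-1893 + X))
-2746940 + q(1927, 182) = -2746940 + (1478 + 1927)/(-1893 + 182) = -2746940 + 3405/(-1711) = -2746940 - 1/1711*3405 = -2746940 - 3405/1711 = -4700017745/1711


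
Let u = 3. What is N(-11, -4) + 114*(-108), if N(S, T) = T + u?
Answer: -12313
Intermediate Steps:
N(S, T) = 3 + T (N(S, T) = T + 3 = 3 + T)
N(-11, -4) + 114*(-108) = (3 - 4) + 114*(-108) = -1 - 12312 = -12313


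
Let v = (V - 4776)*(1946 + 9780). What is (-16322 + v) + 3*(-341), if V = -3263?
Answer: -94282659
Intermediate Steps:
v = -94265314 (v = (-3263 - 4776)*(1946 + 9780) = -8039*11726 = -94265314)
(-16322 + v) + 3*(-341) = (-16322 - 94265314) + 3*(-341) = -94281636 - 1023 = -94282659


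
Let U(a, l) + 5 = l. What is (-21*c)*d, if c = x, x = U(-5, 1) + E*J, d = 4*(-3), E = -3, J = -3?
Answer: 1260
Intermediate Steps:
U(a, l) = -5 + l
d = -12
x = 5 (x = (-5 + 1) - 3*(-3) = -4 + 9 = 5)
c = 5
(-21*c)*d = -21*5*(-12) = -105*(-12) = 1260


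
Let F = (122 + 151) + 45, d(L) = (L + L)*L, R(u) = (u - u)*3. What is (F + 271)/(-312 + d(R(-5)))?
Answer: -589/312 ≈ -1.8878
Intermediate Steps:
R(u) = 0 (R(u) = 0*3 = 0)
d(L) = 2*L**2 (d(L) = (2*L)*L = 2*L**2)
F = 318 (F = 273 + 45 = 318)
(F + 271)/(-312 + d(R(-5))) = (318 + 271)/(-312 + 2*0**2) = 589/(-312 + 2*0) = 589/(-312 + 0) = 589/(-312) = 589*(-1/312) = -589/312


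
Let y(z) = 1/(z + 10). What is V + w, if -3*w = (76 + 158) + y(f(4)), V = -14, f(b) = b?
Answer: -3865/42 ≈ -92.024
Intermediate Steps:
y(z) = 1/(10 + z)
w = -3277/42 (w = -((76 + 158) + 1/(10 + 4))/3 = -(234 + 1/14)/3 = -⅓*3277/14 = -3277/42 ≈ -78.024)
V + w = -14 - 3277/42 = -3865/42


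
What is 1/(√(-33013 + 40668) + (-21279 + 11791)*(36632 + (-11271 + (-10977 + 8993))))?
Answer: -221800976/49195672954544921 - √7655/49195672954544921 ≈ -4.5085e-9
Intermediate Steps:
1/(√(-33013 + 40668) + (-21279 + 11791)*(36632 + (-11271 + (-10977 + 8993)))) = 1/(√7655 - 9488*(36632 + (-11271 - 1984))) = 1/(√7655 - 9488*(36632 - 13255)) = 1/(√7655 - 9488*23377) = 1/(√7655 - 221800976) = 1/(-221800976 + √7655)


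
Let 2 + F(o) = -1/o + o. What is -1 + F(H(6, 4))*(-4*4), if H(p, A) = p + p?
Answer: -479/3 ≈ -159.67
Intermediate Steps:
H(p, A) = 2*p
F(o) = -2 + o - 1/o (F(o) = -2 + (-1/o + o) = -2 + (o - 1/o) = -2 + o - 1/o)
-1 + F(H(6, 4))*(-4*4) = -1 + (-2 + 2*6 - 1/(2*6))*(-4*4) = -1 + (-2 + 12 - 1/12)*(-16) = -1 + (119/12)*(-16) = -1 - 476/3 = -479/3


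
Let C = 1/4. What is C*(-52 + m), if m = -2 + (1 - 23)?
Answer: -19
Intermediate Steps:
m = -24 (m = -2 - 22 = -24)
C = ¼ ≈ 0.25000
C*(-52 + m) = (-52 - 24)/4 = (¼)*(-76) = -19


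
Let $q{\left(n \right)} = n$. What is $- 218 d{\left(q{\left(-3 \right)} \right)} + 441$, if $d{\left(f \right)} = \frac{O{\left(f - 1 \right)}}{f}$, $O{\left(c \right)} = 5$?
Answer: $\frac{2413}{3} \approx 804.33$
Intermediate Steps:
$d{\left(f \right)} = \frac{5}{f}$
$- 218 d{\left(q{\left(-3 \right)} \right)} + 441 = - 218 \frac{5}{-3} + 441 = - 218 \cdot 5 \left(- \frac{1}{3}\right) + 441 = \left(-218\right) \left(- \frac{5}{3}\right) + 441 = \frac{1090}{3} + 441 = \frac{2413}{3}$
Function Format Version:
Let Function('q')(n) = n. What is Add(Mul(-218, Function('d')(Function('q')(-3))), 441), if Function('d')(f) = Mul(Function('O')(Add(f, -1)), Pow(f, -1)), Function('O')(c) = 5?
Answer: Rational(2413, 3) ≈ 804.33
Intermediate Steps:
Function('d')(f) = Mul(5, Pow(f, -1))
Add(Mul(-218, Function('d')(Function('q')(-3))), 441) = Add(Mul(-218, Mul(5, Pow(-3, -1))), 441) = Add(Mul(-218, Mul(5, Rational(-1, 3))), 441) = Add(Mul(-218, Rational(-5, 3)), 441) = Add(Rational(1090, 3), 441) = Rational(2413, 3)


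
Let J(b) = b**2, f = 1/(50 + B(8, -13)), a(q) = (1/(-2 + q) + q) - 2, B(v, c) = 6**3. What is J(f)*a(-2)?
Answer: -17/283024 ≈ -6.0066e-5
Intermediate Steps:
B(v, c) = 216
a(q) = -2 + q + 1/(-2 + q) (a(q) = (q + 1/(-2 + q)) - 2 = -2 + q + 1/(-2 + q))
f = 1/266 (f = 1/(50 + 216) = 1/266 ≈ 0.0037594)
J(f)*a(-2) = (1/266)**2*((5 + (-2)**2 - 4*(-2))/(-2 - 2)) = ((5 + 4 + 8)/(-4))/70756 = (-1/4*17)/70756 = (1/70756)*(-17/4) = -17/283024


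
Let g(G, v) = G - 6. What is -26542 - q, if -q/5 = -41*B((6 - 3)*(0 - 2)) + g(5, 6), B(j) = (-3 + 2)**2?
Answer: -26752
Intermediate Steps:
g(G, v) = -6 + G
B(j) = 1 (B(j) = (-1)**2 = 1)
q = 210 (q = -5*(-41*1 + (-6 + 5)) = -5*(-41 - 1) = -5*(-42) = 210)
-26542 - q = -26542 - 1*210 = -26542 - 210 = -26752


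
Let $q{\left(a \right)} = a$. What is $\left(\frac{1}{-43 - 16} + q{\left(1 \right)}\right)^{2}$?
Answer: $\frac{3364}{3481} \approx 0.96639$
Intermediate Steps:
$\left(\frac{1}{-43 - 16} + q{\left(1 \right)}\right)^{2} = \left(\frac{1}{-43 - 16} + 1\right)^{2} = \left(\frac{1}{-59} + 1\right)^{2} = \left(- \frac{1}{59} + 1\right)^{2} = \left(\frac{58}{59}\right)^{2} = \frac{3364}{3481}$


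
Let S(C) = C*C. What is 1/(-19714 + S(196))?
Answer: 1/18702 ≈ 5.3470e-5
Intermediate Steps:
S(C) = C²
1/(-19714 + S(196)) = 1/(-19714 + 196²) = 1/(-19714 + 38416) = 1/18702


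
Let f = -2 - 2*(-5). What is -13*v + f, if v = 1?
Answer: -5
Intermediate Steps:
f = 8 (f = -2 + 10 = 8)
-13*v + f = -13*1 + 8 = -13 + 8 = -5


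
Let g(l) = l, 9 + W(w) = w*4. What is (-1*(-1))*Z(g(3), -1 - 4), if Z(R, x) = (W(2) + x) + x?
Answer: -11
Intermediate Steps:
W(w) = -9 + 4*w (W(w) = -9 + w*4 = -9 + 4*w)
Z(R, x) = -1 + 2*x (Z(R, x) = ((-9 + 4*2) + x) + x = ((-9 + 8) + x) + x = (-1 + x) + x = -1 + 2*x)
(-1*(-1))*Z(g(3), -1 - 4) = (-1*(-1))*(-1 + 2*(-1 - 4)) = 1*(-1 + 2*(-5)) = 1*(-1 - 10) = 1*(-11) = -11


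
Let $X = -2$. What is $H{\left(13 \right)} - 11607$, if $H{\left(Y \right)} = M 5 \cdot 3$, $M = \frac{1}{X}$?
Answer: $- \frac{23229}{2} \approx -11615.0$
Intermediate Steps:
$M = - \frac{1}{2}$ ($M = \frac{1}{-2} = - \frac{1}{2} \approx -0.5$)
$H{\left(Y \right)} = - \frac{15}{2}$ ($H{\left(Y \right)} = \left(- \frac{1}{2}\right) 5 \cdot 3 = \left(- \frac{5}{2}\right) 3 = - \frac{15}{2}$)
$H{\left(13 \right)} - 11607 = - \frac{15}{2} - 11607 = - \frac{23229}{2}$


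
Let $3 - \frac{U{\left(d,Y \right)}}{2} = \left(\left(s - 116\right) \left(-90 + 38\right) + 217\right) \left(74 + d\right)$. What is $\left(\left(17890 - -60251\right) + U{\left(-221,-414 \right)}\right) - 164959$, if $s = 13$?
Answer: $1551650$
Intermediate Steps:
$U{\left(d,Y \right)} = -824798 - 11146 d$ ($U{\left(d,Y \right)} = 6 - 2 \left(\left(13 - 116\right) \left(-90 + 38\right) + 217\right) \left(74 + d\right) = 6 - 2 \left(\left(-103\right) \left(-52\right) + 217\right) \left(74 + d\right) = 6 - 2 \left(5356 + 217\right) \left(74 + d\right) = 6 - 2 \cdot 5573 \left(74 + d\right) = 6 - 2 \left(412402 + 5573 d\right) = 6 - \left(824804 + 11146 d\right) = -824798 - 11146 d$)
$\left(\left(17890 - -60251\right) + U{\left(-221,-414 \right)}\right) - 164959 = \left(\left(17890 - -60251\right) - -1638468\right) - 164959 = \left(\left(17890 + 60251\right) + \left(-824798 + 2463266\right)\right) - 164959 = \left(78141 + 1638468\right) - 164959 = 1716609 - 164959 = 1551650$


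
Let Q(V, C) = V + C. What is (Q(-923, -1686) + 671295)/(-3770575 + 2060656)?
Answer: -668686/1709919 ≈ -0.39106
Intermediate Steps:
Q(V, C) = C + V
(Q(-923, -1686) + 671295)/(-3770575 + 2060656) = ((-1686 - 923) + 671295)/(-3770575 + 2060656) = (-2609 + 671295)/(-1709919) = 668686*(-1/1709919) = -668686/1709919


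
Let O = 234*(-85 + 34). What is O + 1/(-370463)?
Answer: -4421105443/370463 ≈ -11934.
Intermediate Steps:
O = -11934 (O = 234*(-51) = -11934)
O + 1/(-370463) = -11934 + 1/(-370463) = -11934 - 1/370463 = -4421105443/370463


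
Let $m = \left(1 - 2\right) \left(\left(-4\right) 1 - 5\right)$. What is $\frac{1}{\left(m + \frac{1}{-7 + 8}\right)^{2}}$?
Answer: $\frac{1}{100} \approx 0.01$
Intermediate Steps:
$m = 9$ ($m = - (-4 - 5) = \left(-1\right) \left(-9\right) = 9$)
$\frac{1}{\left(m + \frac{1}{-7 + 8}\right)^{2}} = \frac{1}{\left(9 + \frac{1}{-7 + 8}\right)^{2}} = \frac{1}{\left(9 + 1^{-1}\right)^{2}} = \frac{1}{\left(9 + 1\right)^{2}} = \frac{1}{10^{2}} = \frac{1}{100}$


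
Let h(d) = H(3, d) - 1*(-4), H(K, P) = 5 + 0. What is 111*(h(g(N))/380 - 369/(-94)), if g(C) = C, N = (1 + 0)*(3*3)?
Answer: 7829163/17860 ≈ 438.36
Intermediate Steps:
N = 9 (N = 1*9 = 9)
H(K, P) = 5
h(d) = 9 (h(d) = 5 - 1*(-4) = 5 + 4 = 9)
111*(h(g(N))/380 - 369/(-94)) = 111*(9/380 - 369/(-94)) = 111*(9*(1/380) - 369*(-1/94)) = 111*(9/380 + 369/94) = 111*(70533/17860) = 7829163/17860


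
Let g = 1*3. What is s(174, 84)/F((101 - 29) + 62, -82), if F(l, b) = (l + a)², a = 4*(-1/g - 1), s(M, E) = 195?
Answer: 1755/148996 ≈ 0.011779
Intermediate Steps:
g = 3
a = -16/3 (a = 4*(-1/3 - 1) = 4*(-1*⅓ - 1) = 4*(-⅓ - 1) = 4*(-4/3) = -16/3 ≈ -5.3333)
F(l, b) = (-16/3 + l)² (F(l, b) = (l - 16/3)² = (-16/3 + l)²)
s(174, 84)/F((101 - 29) + 62, -82) = 195/(((16 - 3*((101 - 29) + 62))²/9)) = 195/(((16 - 3*(72 + 62))²/9)) = 195/(((16 - 3*134)²/9)) = 195/(((16 - 402)²/9)) = 195/(((⅑)*(-386)²)) = 195/(((⅑)*148996)) = 195/(148996/9) = 195*(9/148996) = 1755/148996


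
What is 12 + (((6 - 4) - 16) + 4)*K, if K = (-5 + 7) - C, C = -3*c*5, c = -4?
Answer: 592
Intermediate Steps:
C = 60 (C = -3*(-4)*5 = 12*5 = 60)
K = -58 (K = (-5 + 7) - 1*60 = 2 - 60 = -58)
12 + (((6 - 4) - 16) + 4)*K = 12 + (((6 - 4) - 16) + 4)*(-58) = 12 + ((2 - 16) + 4)*(-58) = 12 + (-14 + 4)*(-58) = 12 - 10*(-58) = 12 + 580 = 592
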